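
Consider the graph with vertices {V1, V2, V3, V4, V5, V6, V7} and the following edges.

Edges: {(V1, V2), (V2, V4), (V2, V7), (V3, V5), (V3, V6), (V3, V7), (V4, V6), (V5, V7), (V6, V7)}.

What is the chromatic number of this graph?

3

V3, V5, V7 are pairwise adjacent, so at least 3 colors are needed.
3 colors suffice: color 1 → {V1, V4, V7}; color 2 → {V2, V5, V6}; color 3 → {V3}. Every edge joins two different colors.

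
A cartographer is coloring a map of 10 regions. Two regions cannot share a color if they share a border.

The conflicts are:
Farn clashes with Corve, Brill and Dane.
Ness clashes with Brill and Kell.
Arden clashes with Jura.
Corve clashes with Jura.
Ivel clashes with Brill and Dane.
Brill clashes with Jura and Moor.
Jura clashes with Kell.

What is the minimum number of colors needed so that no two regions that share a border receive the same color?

Ivel and Brill conflict, so at least 2 colors are needed.
2 colors suffice: Farn=2, Ness=2, Arden=1, Corve=1, Ivel=2, Brill=1, Dane=1, Jura=2, Kell=1, Moor=2. Each listed conflict is separated.

2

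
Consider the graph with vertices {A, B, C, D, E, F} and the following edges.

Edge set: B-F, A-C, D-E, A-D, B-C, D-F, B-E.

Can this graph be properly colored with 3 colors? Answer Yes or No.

Yes

The chromatic number is 3. The cycle C-B-E-D-A-C has odd length 5, so it cannot be 2-colored; at least 3 colors are needed.
One proper 3-coloring: A=3, B=1, C=2, D=1, E=2, F=2.
That is already a proper 3-coloring.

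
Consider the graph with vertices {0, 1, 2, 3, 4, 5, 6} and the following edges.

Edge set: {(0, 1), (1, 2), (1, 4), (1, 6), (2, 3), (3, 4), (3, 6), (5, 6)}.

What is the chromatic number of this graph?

5 and 6 are adjacent, so at least 2 colors are needed.
2 colors suffice: 0=b, 1=a, 2=b, 3=a, 4=b, 5=a, 6=b. No two adjacent vertices share a color.

2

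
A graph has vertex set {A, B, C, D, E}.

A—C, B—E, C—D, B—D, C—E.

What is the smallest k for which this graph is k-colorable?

B and D are adjacent, so at least 2 colors are needed.
One proper 2-coloring: A=2, B=1, C=1, D=2, E=2. No two adjacent vertices share a color.

2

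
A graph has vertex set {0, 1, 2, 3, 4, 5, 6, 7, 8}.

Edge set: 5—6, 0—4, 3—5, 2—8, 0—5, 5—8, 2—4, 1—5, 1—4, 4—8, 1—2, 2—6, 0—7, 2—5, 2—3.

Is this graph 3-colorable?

The chromatic number is 3. 2, 5, 6 are mutually adjacent, so at least 3 colors are needed.
3 colors suffice: color a → {0, 2}; color b → {4, 5, 7}; color c → {1, 3, 6, 8}.
That is already a proper 3-coloring.

Yes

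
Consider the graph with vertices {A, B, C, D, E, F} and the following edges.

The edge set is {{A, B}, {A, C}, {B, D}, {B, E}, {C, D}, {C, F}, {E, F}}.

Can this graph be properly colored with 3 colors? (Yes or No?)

The chromatic number is 3. The cycle A-C-F-E-B-A has odd length 5, so it cannot be 2-colored; at least 3 colors are needed.
One proper 3-coloring: A=2, B=1, C=1, D=2, E=3, F=2.
That is already a proper 3-coloring.

Yes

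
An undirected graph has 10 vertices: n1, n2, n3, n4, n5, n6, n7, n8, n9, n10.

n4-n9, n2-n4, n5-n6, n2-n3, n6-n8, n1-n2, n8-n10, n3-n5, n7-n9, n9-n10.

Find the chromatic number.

n6 and n8 are adjacent, so at least 2 colors are needed.
2 colors suffice: n1=2, n2=1, n3=2, n4=2, n5=1, n6=2, n7=2, n8=1, n9=1, n10=2. Each edge has distinct colors on its endpoints.

2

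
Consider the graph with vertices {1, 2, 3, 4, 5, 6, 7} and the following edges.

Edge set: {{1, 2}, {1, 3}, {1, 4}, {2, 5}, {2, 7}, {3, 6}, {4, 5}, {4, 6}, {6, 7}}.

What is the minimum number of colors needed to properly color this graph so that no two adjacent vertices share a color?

The cycle 4-6-7-2-1-4 has odd length 5, so it cannot be 2-colored; at least 3 colors are needed.
3 colors suffice: color a → {1, 5, 6}; color b → {2, 3, 4}; color c → {7}. No two adjacent vertices share a color.

3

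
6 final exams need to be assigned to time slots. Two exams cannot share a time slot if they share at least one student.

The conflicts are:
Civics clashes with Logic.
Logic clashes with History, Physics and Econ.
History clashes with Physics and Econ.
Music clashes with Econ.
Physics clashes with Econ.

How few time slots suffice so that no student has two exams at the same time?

Logic, History, Physics, Econ pairwise conflict, so at least 4 time slots are needed.
A valid assignment using 4 time slots: Civics=1, Logic=2, History=4, Music=2, Physics=3, Econ=1. No two conflicting exams share a time slot.

4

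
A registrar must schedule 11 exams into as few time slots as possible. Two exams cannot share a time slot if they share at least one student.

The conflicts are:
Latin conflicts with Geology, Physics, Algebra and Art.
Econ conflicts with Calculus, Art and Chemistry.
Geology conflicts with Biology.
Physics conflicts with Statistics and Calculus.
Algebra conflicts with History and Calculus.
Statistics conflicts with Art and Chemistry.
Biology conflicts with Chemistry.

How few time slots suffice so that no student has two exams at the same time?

3

The cycle Statistics-Chemistry-Econ-Calculus-Physics-Statistics has odd length 5, so it cannot be 2-colored; at least 3 time slots are needed.
3 time slots suffice: time slot 1 → {Latin, Econ, Statistics, History, Biology}; time slot 2 → {Geology, Calculus, Art, Chemistry}; time slot 3 → {Physics, Algebra}. No two conflicting exams share a time slot.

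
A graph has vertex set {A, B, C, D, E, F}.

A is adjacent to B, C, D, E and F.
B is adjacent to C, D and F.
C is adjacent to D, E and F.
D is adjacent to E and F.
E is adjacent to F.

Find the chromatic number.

A, B, C, D, F are mutually adjacent (a clique of size 5), so at least 5 colors are needed.
One proper 5-coloring: A=4, B=5, C=1, D=2, E=5, F=3. Each edge has distinct colors on its endpoints.

5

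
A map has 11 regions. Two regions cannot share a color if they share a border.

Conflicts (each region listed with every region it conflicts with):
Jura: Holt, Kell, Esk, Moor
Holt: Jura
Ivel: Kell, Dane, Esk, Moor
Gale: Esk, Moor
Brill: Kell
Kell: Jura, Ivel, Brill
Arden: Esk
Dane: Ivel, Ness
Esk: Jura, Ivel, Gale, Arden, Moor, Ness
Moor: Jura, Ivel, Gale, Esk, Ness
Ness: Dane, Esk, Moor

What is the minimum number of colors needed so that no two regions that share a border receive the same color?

Gale, Esk, Moor pairwise conflict, so at least 3 colors are needed.
One proper 3-coloring: Jura=3, Holt=1, Ivel=3, Gale=3, Brill=2, Kell=1, Arden=2, Dane=1, Esk=1, Moor=2, Ness=3. Each listed conflict is separated.

3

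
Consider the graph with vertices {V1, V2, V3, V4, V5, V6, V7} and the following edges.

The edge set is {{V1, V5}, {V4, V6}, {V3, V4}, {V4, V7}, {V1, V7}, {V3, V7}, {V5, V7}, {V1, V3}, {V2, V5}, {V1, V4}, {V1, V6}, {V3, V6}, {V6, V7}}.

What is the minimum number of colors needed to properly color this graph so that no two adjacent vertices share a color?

V1, V3, V4, V6, V7 form a clique, so at least 5 colors are needed.
5 colors suffice: V1=R, V2=R, V3=Y, V4=P, V5=G, V6=G, V7=B. Every edge joins two different colors.

5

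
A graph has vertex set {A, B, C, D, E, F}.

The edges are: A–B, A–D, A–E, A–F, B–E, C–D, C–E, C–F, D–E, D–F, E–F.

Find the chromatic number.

C, D, E, F are pairwise adjacent (a clique of size 4), so at least 4 colors are needed.
4 colors suffice: color red → {E}; color blue → {B, D}; color green → {F}; color yellow → {A, C}. No two adjacent vertices share a color.

4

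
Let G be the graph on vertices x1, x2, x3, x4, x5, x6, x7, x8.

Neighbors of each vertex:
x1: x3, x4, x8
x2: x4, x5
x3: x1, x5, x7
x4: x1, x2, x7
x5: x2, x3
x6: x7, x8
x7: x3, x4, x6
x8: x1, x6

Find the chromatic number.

The cycle x2-x5-x3-x7-x4-x2 has odd length 5, so it cannot be 2-colored; at least 3 colors are needed.
3 colors suffice: x1=2, x2=3, x3=1, x4=1, x5=2, x6=3, x7=2, x8=1. Each edge has distinct colors on its endpoints.

3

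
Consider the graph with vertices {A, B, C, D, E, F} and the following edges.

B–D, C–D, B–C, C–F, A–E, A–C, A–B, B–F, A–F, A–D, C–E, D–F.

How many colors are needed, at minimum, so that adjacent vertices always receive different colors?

A, B, C, D, F form a clique, so at least 5 colors are needed.
A valid assignment using 5 colors: A=2, B=4, C=1, D=5, E=3, F=3. Every edge joins two different colors.

5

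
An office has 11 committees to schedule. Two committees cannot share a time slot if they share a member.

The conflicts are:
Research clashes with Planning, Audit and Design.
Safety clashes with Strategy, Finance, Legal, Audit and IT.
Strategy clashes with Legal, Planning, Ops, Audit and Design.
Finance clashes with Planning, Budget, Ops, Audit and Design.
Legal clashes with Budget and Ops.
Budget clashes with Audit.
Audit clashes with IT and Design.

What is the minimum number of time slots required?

3

Strategy, Legal, Ops pairwise conflict, so at least 3 time slots are needed.
3 time slots suffice: time slot 1 → {Legal, Planning, Audit}; time slot 2 → {Research, Strategy, Finance, IT}; time slot 3 → {Safety, Budget, Ops, Design}. Every pair that conflicts lands in different time slots.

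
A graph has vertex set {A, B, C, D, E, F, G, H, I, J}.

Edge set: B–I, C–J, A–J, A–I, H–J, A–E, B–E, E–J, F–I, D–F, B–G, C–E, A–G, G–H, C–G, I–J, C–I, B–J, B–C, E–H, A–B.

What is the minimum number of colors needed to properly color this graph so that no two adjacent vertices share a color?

4

A, B, I, J are mutually adjacent (a clique of size 4), so at least 4 colors are needed.
4 colors suffice: A=4, B=1, C=4, D=2, E=3, F=1, G=2, H=1, I=3, J=2. No two adjacent vertices share a color.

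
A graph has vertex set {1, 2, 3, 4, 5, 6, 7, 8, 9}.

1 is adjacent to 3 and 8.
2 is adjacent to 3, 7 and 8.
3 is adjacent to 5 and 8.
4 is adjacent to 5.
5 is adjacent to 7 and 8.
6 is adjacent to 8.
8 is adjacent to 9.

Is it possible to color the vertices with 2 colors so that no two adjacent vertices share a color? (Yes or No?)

1, 3, 8 are mutually adjacent, so at least 3 colors are needed.
So 2 colors are not enough.

No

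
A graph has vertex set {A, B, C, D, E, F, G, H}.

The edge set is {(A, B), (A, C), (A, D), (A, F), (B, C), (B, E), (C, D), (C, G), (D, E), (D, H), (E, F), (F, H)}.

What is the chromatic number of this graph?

3

A, B, C are mutually adjacent, so at least 3 colors are needed.
A valid assignment using 3 colors: A=blue, B=green, C=red, D=green, E=blue, F=red, G=blue, H=blue. No two adjacent vertices share a color.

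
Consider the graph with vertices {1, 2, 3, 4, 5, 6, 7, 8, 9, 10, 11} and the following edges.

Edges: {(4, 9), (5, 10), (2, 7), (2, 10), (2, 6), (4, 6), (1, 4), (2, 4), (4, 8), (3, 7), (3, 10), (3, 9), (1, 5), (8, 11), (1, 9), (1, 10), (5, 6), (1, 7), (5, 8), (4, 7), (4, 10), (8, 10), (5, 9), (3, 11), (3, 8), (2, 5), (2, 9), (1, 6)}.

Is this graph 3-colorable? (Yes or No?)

The chromatic number is 3. 1, 4, 10 are mutually adjacent, so at least 3 colors are needed.
3 colors suffice: color a → {3, 4, 5}; color b → {1, 2, 8}; color c → {6, 7, 9, 10, 11}.
That is already a proper 3-coloring.

Yes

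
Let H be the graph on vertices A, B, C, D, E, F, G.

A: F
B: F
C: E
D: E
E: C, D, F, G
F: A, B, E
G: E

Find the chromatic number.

2

E and G are adjacent, so at least 2 colors are needed.
2 colors suffice: color red → {A, B, E}; color blue → {C, D, F, G}. Each edge has distinct colors on its endpoints.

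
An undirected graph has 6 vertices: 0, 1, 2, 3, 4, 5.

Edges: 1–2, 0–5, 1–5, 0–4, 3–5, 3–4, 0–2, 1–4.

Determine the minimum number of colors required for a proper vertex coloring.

2

3 and 5 are adjacent, so at least 2 colors are needed.
A valid assignment using 2 colors: 0=b, 1=b, 2=a, 3=b, 4=a, 5=a. Every edge joins two different colors.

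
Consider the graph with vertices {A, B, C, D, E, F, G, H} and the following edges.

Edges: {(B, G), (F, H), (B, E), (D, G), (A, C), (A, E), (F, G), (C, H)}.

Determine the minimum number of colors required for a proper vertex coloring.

3

The cycle B-E-A-C-H-F-G-B has odd length 7, so it cannot be 2-colored; at least 3 colors are needed.
3 colors suffice: color 1 → {C, E, G}; color 2 → {A, B, D, H}; color 3 → {F}. Each edge has distinct colors on its endpoints.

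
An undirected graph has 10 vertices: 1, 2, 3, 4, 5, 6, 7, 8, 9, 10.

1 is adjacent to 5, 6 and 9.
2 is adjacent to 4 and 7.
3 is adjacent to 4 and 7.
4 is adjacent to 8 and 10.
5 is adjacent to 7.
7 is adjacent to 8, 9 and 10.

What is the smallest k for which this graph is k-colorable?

2

7 and 9 are adjacent, so at least 2 colors are needed.
A valid assignment using 2 colors: 1=a, 2=b, 3=b, 4=a, 5=b, 6=b, 7=a, 8=b, 9=b, 10=b. No two adjacent vertices share a color.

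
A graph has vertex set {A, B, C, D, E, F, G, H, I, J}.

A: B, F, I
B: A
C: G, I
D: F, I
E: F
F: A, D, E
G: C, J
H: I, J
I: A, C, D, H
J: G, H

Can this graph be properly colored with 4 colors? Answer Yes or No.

Yes

The chromatic number is 3. The cycle J-G-C-I-H-J has odd length 5, so it cannot be 2-colored; at least 3 colors are needed.
3 colors suffice: color 1 → {B, F, G, I}; color 2 → {A, C, D, E, J}; color 3 → {H}.
Since 4 ≥ 3, a proper 4-coloring certainly exists.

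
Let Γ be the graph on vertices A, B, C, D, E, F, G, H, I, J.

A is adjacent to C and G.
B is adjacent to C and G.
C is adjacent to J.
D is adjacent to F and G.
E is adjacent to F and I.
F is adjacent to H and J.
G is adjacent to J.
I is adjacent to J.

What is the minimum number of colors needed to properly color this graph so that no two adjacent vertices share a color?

2

F and H are adjacent, so at least 2 colors are needed.
2 colors suffice: color 1 → {C, F, G, I}; color 2 → {A, B, D, E, H, J}. Every edge joins two different colors.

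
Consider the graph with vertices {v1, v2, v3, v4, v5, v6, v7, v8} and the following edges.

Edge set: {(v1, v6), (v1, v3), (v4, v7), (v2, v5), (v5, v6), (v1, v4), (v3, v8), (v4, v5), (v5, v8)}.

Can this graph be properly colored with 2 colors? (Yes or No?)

No

The cycle v1-v6-v5-v8-v3-v1 has odd length 5, so it cannot be 2-colored; at least 3 colors are needed.
So 2 colors are not enough.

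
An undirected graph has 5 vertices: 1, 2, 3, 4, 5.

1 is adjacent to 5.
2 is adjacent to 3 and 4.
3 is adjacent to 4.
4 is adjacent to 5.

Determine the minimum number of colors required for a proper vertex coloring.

2, 3, 4 are pairwise adjacent, so at least 3 colors are needed.
3 colors suffice: color red → {1, 4}; color blue → {2, 5}; color green → {3}. No two adjacent vertices share a color.

3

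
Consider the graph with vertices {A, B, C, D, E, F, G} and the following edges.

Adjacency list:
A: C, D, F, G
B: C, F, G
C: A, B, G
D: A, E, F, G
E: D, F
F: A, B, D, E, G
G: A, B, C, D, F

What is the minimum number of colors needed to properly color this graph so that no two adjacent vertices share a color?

A, D, F, G form a clique, so at least 4 colors are needed.
4 colors suffice: color 1 → {C, F}; color 2 → {E, G}; color 3 → {B, D}; color 4 → {A}. Every edge joins two different colors.

4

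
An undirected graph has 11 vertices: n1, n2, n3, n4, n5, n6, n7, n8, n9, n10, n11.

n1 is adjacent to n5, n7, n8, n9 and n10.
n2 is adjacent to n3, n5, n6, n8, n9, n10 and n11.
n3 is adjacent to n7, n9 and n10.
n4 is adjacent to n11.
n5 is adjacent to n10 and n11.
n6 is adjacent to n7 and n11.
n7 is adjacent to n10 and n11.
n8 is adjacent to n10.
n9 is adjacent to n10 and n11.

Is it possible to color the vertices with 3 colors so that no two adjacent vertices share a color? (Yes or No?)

No

n2, n3, n9, n10 are mutually adjacent (a clique of size 4), so at least 4 colors are needed.
So 3 colors are not enough.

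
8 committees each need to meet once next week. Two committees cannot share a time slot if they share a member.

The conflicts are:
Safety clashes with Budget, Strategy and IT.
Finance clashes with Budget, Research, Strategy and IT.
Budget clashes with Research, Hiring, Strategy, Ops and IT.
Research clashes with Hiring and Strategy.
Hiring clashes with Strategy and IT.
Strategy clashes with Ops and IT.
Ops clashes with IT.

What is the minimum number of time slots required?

Budget, Strategy, Ops, IT all conflict with each other, so at least 4 time slots are needed.
4 time slots suffice: time slot 1 → {Strategy}; time slot 2 → {Budget}; time slot 3 → {Research, IT}; time slot 4 → {Safety, Finance, Hiring, Ops}. Each listed conflict is separated.

4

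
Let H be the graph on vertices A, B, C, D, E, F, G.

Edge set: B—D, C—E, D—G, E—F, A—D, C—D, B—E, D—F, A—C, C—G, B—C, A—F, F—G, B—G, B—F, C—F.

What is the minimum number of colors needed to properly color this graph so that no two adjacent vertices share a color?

B, C, D, F, G are pairwise adjacent (a clique of size 5), so at least 5 colors are needed.
5 colors suffice: A=4, B=4, C=1, D=3, E=3, F=2, G=5. No two adjacent vertices share a color.

5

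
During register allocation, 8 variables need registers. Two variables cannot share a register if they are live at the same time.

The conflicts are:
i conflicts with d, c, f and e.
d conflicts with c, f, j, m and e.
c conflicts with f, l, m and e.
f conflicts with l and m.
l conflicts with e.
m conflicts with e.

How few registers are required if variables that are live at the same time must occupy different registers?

i, d, c, e all conflict with each other, so at least 4 registers are needed.
A valid assignment using 4 registers: i=4, d=1, c=2, f=3, l=1, j=2, m=4, e=3. Each listed conflict is separated.

4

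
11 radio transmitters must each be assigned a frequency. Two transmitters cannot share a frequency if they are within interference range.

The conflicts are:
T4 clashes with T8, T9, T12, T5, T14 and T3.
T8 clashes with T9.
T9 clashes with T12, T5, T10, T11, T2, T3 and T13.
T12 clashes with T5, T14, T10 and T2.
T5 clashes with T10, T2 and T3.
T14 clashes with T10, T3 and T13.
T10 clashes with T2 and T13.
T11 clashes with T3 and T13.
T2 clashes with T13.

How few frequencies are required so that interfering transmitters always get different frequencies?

5

T9, T12, T5, T10, T2 pairwise conflict, so at least 5 frequencies are needed.
5 frequencies suffice: T4=3, T8=2, T9=1, T12=4, T5=2, T14=1, T10=3, T11=3, T2=5, T3=4, T13=2. Each listed conflict is separated.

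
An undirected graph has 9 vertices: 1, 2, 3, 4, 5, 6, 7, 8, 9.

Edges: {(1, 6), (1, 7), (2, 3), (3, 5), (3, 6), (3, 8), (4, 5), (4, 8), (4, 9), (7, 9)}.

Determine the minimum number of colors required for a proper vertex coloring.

The cycle 3-6-1-7-9-4-5-3 has odd length 7, so it cannot be 2-colored; at least 3 colors are needed.
3 colors suffice: 1=green, 2=blue, 3=red, 4=red, 5=blue, 6=blue, 7=red, 8=blue, 9=blue. No two adjacent vertices share a color.

3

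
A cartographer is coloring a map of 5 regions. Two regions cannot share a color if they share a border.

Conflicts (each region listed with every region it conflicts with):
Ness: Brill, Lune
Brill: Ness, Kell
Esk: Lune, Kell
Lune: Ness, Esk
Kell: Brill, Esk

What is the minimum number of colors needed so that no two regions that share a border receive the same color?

3

The cycle Lune-Esk-Kell-Brill-Ness-Lune has odd length 5, so it cannot be 2-colored; at least 3 colors are needed.
3 colors suffice: Ness=1, Brill=2, Esk=2, Lune=3, Kell=1. Each listed conflict is separated.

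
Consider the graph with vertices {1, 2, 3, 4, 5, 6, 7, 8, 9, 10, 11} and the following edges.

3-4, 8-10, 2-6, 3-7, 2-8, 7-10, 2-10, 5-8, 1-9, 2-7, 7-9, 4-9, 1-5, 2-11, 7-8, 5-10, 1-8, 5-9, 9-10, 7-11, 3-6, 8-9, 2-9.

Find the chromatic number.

2, 7, 8, 9, 10 are mutually adjacent (a clique of size 5), so at least 5 colors are needed.
5 colors suffice: color red → {3, 9, 11}; color blue → {4, 6, 8}; color green → {2, 5}; color yellow → {1, 7}; color purple → {10}. No two adjacent vertices share a color.

5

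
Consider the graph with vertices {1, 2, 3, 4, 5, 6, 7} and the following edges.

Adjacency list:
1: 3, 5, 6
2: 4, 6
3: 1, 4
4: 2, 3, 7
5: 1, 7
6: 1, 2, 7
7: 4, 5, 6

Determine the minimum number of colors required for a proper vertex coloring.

The cycle 3-1-5-7-4-3 has odd length 5, so it cannot be 2-colored; at least 3 colors are needed.
3 colors suffice: color red → {4, 5, 6}; color blue → {1, 2, 7}; color green → {3}. No two adjacent vertices share a color.

3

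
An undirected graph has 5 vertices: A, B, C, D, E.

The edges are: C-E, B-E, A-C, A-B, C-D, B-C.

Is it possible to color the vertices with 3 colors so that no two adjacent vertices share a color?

Yes

The chromatic number is 3. B, C, E are pairwise adjacent, so at least 3 colors are needed.
3 colors suffice: color 1 → {C}; color 2 → {B, D}; color 3 → {A, E}.
That is already a proper 3-coloring.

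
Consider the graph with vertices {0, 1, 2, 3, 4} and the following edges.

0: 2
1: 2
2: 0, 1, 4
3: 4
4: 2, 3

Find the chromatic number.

2

1 and 2 are adjacent, so at least 2 colors are needed.
2 colors suffice: 0=b, 1=b, 2=a, 3=a, 4=b. Every edge joins two different colors.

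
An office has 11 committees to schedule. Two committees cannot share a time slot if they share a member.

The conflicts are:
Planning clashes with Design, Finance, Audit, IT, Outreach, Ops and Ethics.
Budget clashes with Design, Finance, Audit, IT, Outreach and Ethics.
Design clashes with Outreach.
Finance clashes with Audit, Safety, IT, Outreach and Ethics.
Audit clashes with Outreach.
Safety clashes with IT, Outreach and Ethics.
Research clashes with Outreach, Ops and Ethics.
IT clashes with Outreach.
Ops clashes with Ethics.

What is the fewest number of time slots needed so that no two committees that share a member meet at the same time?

4

Planning, Finance, Audit, Outreach pairwise conflict, so at least 4 time slots are needed.
A valid assignment using 4 time slots: Planning=2, Budget=2, Design=3, Finance=3, Audit=4, Safety=2, Research=2, IT=4, Outreach=1, Ops=3, Ethics=1. Every pair that conflicts lands in different time slots.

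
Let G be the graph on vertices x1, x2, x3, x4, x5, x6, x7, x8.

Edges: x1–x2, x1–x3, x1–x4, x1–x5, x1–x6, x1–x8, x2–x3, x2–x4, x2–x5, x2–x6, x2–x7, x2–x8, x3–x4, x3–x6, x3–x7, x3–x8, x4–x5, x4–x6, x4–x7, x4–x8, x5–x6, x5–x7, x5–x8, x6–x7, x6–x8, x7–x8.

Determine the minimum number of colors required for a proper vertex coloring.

6

x1, x2, x4, x5, x6, x8 are pairwise adjacent (a clique of size 6), so at least 6 colors are needed.
One proper 6-coloring: x1=5, x2=2, x3=6, x4=1, x5=6, x6=3, x7=5, x8=4. Every edge joins two different colors.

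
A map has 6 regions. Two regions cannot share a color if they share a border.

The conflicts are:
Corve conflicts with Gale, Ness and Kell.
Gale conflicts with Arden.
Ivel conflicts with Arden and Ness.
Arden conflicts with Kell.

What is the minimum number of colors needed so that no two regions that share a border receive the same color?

3

The cycle Kell-Arden-Ivel-Ness-Corve-Kell has odd length 5, so it cannot be 2-colored; at least 3 colors are needed.
One proper 3-coloring: Corve=1, Gale=2, Ivel=2, Arden=1, Ness=3, Kell=2. Every pair that conflicts lands in different colors.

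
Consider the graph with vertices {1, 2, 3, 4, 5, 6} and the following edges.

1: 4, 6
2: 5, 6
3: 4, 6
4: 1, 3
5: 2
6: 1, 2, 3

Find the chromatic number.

2

2 and 6 are adjacent, so at least 2 colors are needed.
A valid assignment using 2 colors: 1=blue, 2=blue, 3=blue, 4=red, 5=red, 6=red. Every edge joins two different colors.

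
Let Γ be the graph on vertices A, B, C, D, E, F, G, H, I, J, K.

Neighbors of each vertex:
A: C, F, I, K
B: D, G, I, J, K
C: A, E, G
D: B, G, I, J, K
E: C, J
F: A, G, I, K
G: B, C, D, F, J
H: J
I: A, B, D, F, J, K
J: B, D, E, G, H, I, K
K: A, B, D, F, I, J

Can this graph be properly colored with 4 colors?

No

B, D, I, J, K form a clique, so at least 5 colors are needed.
So 4 colors are not enough.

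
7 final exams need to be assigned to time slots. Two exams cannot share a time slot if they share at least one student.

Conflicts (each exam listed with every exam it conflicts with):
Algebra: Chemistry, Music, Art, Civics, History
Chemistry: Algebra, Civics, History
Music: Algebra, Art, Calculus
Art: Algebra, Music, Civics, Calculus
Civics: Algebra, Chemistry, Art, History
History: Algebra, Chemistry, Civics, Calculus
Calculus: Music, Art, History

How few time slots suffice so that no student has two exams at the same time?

Algebra, Chemistry, Civics, History pairwise conflict, so at least 4 time slots are needed.
Using 4 time slots: Algebra=1, Chemistry=4, Music=3, Art=2, Civics=3, History=2, Calculus=1. Every pair that conflicts lands in different time slots.

4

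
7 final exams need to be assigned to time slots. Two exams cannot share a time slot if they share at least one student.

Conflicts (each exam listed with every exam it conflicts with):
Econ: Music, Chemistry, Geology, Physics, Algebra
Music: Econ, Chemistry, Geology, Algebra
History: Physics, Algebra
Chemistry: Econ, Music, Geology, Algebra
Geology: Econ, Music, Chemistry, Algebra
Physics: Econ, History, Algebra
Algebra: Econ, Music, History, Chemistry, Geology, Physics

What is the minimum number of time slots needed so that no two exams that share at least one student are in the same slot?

5

Econ, Music, Chemistry, Geology, Algebra all conflict with each other, so at least 5 time slots are needed.
5 time slots suffice: time slot 1 → {Algebra}; time slot 2 → {Econ, History}; time slot 3 → {Chemistry, Physics}; time slot 4 → {Geology}; time slot 5 → {Music}. Each listed conflict is separated.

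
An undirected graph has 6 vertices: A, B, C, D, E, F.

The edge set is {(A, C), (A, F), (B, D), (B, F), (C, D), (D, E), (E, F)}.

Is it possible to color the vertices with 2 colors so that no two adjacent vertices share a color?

No

The cycle F-A-C-D-E-F has odd length 5, so it cannot be 2-colored; at least 3 colors are needed.
So 2 colors are not enough.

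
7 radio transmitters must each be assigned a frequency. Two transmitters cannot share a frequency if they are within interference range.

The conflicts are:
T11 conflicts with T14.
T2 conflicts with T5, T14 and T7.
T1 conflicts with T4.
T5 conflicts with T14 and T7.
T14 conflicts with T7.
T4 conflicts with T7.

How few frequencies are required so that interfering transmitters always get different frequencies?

T2, T5, T14, T7 pairwise conflict, so at least 4 frequencies are needed.
4 frequencies suffice: frequency 1 → {T11, T1, T7}; frequency 2 → {T14, T4}; frequency 3 → {T5}; frequency 4 → {T2}. Every pair that conflicts lands in different frequencies.

4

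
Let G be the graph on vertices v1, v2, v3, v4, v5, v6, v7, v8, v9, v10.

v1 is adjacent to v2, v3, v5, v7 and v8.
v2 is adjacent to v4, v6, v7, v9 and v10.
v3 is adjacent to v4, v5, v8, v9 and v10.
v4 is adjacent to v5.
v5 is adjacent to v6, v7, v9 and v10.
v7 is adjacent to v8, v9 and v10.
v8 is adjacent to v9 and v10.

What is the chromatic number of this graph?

3

v3, v8, v9 form a triangle, so at least 3 colors are needed.
3 colors suffice: color red → {v2, v5, v8}; color blue → {v3, v6, v7}; color green → {v1, v4, v9, v10}. Each edge has distinct colors on its endpoints.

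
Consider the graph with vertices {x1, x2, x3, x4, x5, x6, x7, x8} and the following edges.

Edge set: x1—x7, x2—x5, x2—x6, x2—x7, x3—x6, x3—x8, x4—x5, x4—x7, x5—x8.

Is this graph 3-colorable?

Yes

The chromatic number is 3. The cycle x3-x8-x5-x2-x6-x3 has odd length 5, so it cannot be 2-colored; at least 3 colors are needed.
3 colors suffice: x1=B, x2=B, x3=R, x4=B, x5=R, x6=G, x7=R, x8=B.
That is already a proper 3-coloring.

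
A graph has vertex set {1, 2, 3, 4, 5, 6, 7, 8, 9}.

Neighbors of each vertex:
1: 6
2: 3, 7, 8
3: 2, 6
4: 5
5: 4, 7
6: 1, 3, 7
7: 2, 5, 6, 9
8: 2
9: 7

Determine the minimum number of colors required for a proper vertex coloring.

2

7 and 9 are adjacent, so at least 2 colors are needed.
2 colors suffice: color red → {1, 3, 4, 7, 8}; color blue → {2, 5, 6, 9}. Every edge joins two different colors.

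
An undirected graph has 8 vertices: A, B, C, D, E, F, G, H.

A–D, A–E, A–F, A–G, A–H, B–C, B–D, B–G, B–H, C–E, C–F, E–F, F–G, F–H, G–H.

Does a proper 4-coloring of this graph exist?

The chromatic number is 4. A, F, G, H form a clique, so at least 4 colors are needed.
4 colors suffice: color 1 → {A, B}; color 2 → {D, F}; color 3 → {C, G}; color 4 → {E, H}.
That is already a proper 4-coloring.

Yes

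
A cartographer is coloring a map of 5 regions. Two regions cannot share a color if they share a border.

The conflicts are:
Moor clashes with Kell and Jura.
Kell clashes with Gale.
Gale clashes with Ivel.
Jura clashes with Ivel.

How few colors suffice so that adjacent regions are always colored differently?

3

The cycle Kell-Gale-Ivel-Jura-Moor-Kell has odd length 5, so it cannot be 2-colored; at least 3 colors are needed.
3 colors suffice: Moor=1, Kell=3, Gale=2, Jura=2, Ivel=1. No two conflicting regions share a color.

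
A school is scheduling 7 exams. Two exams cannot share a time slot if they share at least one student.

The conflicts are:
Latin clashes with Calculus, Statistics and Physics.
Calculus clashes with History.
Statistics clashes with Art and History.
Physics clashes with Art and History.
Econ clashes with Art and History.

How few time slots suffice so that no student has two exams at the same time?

Statistics and Art conflict, so at least 2 time slots are needed.
2 time slots suffice: time slot 1 → {Latin, Art, History}; time slot 2 → {Calculus, Statistics, Physics, Econ}. Each listed conflict is separated.

2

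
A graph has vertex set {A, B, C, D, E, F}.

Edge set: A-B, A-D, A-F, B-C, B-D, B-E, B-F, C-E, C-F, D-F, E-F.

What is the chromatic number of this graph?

B, C, E, F are mutually adjacent (a clique of size 4), so at least 4 colors are needed.
4 colors suffice: color red → {B}; color blue → {F}; color green → {D, E}; color yellow → {A, C}. No two adjacent vertices share a color.

4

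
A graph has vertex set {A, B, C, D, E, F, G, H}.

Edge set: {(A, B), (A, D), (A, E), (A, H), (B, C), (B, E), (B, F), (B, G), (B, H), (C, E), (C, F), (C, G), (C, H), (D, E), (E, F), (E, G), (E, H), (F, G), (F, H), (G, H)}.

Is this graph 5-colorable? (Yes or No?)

B, C, E, F, G, H are mutually adjacent (a clique of size 6), so at least 6 colors are needed.
So 5 colors are not enough.

No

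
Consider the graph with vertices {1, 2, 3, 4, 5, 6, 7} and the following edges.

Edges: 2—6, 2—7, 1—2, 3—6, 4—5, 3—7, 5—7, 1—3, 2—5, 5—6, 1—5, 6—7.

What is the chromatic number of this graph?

4

2, 5, 6, 7 are mutually adjacent (a clique of size 4), so at least 4 colors are needed.
One proper 4-coloring: 1=c, 2=b, 3=a, 4=b, 5=a, 6=c, 7=d. No two adjacent vertices share a color.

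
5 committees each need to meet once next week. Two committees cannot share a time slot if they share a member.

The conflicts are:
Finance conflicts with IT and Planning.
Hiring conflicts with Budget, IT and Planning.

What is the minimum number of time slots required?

Finance and IT conflict, so at least 2 time slots are needed.
2 time slots suffice: time slot 1 → {Finance, Hiring}; time slot 2 → {Budget, IT, Planning}. No two conflicting committees share a time slot.

2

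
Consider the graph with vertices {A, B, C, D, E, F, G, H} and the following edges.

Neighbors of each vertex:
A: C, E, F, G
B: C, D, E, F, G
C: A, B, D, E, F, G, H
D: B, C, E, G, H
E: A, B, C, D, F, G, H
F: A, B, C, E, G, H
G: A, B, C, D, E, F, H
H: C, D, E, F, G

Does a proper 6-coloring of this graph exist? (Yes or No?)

The chromatic number is 5. C, D, E, G, H are pairwise adjacent (a clique of size 5), so at least 5 colors are needed.
A valid assignment using 5 colors: A=5, B=5, C=2, D=4, E=1, F=4, G=3, H=5.
Since 6 ≥ 5, a proper 6-coloring certainly exists.

Yes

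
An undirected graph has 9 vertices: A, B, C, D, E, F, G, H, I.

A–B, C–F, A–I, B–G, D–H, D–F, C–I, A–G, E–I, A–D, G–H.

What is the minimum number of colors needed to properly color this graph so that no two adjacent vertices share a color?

A, B, G form a triangle, so at least 3 colors are needed.
A valid assignment using 3 colors: A=1, B=3, C=3, D=2, E=1, F=1, G=2, H=1, I=2. Every edge joins two different colors.

3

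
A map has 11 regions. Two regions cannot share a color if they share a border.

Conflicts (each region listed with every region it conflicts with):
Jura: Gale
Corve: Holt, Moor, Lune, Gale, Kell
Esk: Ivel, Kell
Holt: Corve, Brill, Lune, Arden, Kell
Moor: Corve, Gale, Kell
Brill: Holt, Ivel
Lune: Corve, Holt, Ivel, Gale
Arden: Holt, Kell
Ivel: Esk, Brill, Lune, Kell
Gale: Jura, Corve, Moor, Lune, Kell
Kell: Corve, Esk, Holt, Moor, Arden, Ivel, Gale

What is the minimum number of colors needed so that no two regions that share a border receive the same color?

Corve, Moor, Gale, Kell are mutually in conflict, so at least 4 colors are needed.
4 colors suffice: Jura=1, Corve=3, Esk=3, Holt=2, Moor=4, Brill=1, Lune=1, Arden=3, Ivel=2, Gale=2, Kell=1. Each listed conflict is separated.

4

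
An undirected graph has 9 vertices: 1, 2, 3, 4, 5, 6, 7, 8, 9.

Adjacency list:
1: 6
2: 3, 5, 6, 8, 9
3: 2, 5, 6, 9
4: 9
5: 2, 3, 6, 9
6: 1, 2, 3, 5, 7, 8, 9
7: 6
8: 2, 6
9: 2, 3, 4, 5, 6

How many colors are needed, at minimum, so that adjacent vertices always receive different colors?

5

2, 3, 5, 6, 9 are pairwise adjacent (a clique of size 5), so at least 5 colors are needed.
One proper 5-coloring: 1=blue, 2=green, 3=yellow, 4=red, 5=purple, 6=red, 7=blue, 8=blue, 9=blue. Each edge has distinct colors on its endpoints.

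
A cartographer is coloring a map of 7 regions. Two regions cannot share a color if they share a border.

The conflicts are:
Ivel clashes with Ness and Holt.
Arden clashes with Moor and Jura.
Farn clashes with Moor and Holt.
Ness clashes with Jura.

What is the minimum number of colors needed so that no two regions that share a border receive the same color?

3

The cycle Farn-Moor-Arden-Jura-Ness-Ivel-Holt-Farn has odd length 7, so it cannot be 2-colored; at least 3 colors are needed.
A valid assignment using 3 colors: Ivel=1, Arden=2, Farn=1, Ness=2, Moor=3, Holt=2, Jura=1. No two conflicting regions share a color.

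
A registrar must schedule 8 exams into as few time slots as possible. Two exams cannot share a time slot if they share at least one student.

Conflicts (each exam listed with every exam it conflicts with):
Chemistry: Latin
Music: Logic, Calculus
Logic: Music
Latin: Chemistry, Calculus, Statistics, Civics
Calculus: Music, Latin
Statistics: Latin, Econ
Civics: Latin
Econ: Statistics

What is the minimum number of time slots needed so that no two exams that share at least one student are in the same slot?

2

Statistics and Econ conflict, so at least 2 time slots are needed.
A valid assignment using 2 time slots: Chemistry=2, Music=1, Logic=2, Latin=1, Calculus=2, Statistics=2, Civics=2, Econ=1. Each listed conflict is separated.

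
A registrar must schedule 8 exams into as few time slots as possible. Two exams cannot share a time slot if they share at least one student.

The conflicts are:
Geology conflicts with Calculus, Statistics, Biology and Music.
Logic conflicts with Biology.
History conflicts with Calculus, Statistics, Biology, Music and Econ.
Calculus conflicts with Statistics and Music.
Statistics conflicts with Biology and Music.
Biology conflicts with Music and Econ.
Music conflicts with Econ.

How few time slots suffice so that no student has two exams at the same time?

Geology, Calculus, Statistics, Music are mutually in conflict, so at least 4 time slots are needed.
4 time slots suffice: Geology=4, Logic=1, History=4, Calculus=2, Statistics=3, Biology=2, Music=1, Econ=3. Every pair that conflicts lands in different time slots.

4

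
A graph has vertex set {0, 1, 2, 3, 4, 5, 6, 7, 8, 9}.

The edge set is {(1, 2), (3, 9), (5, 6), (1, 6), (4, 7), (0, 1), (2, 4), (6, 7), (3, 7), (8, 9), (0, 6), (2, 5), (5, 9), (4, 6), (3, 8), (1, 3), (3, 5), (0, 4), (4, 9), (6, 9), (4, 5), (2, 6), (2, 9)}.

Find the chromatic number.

5

2, 4, 5, 6, 9 are pairwise adjacent (a clique of size 5), so at least 5 colors are needed.
5 colors suffice: 0=d, 1=b, 2=d, 3=a, 4=c, 5=e, 6=a, 7=b, 8=c, 9=b. No two adjacent vertices share a color.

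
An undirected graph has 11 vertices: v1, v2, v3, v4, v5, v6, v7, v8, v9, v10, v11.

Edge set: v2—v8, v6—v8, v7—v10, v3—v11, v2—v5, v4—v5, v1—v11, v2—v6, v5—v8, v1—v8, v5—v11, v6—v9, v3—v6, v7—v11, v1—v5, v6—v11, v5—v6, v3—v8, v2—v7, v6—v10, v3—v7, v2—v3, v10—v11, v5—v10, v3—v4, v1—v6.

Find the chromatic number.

v2, v5, v6, v8 are pairwise adjacent (a clique of size 4), so at least 4 colors are needed.
One proper 4-coloring: v1=4, v2=4, v3=2, v4=1, v5=2, v6=1, v7=1, v8=3, v9=2, v10=4, v11=3. Every edge joins two different colors.

4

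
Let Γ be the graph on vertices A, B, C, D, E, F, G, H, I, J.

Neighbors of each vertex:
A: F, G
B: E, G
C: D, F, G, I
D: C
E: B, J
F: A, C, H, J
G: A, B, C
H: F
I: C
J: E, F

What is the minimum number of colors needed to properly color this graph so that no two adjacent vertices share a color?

B and G are adjacent, so at least 2 colors are needed.
2 colors suffice: A=red, B=red, C=red, D=blue, E=blue, F=blue, G=blue, H=red, I=blue, J=red. Each edge has distinct colors on its endpoints.

2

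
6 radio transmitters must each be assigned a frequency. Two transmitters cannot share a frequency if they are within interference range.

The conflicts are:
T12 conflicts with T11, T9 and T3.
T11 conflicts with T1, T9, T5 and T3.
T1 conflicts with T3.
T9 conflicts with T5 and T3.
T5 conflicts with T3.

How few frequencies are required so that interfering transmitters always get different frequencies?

T12, T11, T9, T3 all conflict with each other, so at least 4 frequencies are needed.
4 frequencies suffice: T12=4, T11=2, T1=3, T9=3, T5=4, T3=1. Every pair that conflicts lands in different frequencies.

4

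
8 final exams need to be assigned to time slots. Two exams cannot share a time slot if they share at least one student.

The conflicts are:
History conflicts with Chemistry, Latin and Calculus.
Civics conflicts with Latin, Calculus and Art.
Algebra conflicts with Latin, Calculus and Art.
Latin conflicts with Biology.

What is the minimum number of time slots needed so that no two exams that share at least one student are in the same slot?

Civics and Calculus conflict, so at least 2 time slots are needed.
2 time slots suffice: History=2, Civics=2, Chemistry=1, Algebra=2, Latin=1, Calculus=1, Art=1, Biology=2. No two conflicting exams share a time slot.

2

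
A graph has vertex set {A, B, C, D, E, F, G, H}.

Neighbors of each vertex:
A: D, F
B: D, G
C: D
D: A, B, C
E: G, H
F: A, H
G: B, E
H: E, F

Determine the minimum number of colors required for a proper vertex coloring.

3

The cycle H-F-A-D-B-G-E-H has odd length 7, so it cannot be 2-colored; at least 3 colors are needed.
One proper 3-coloring: A=blue, B=blue, C=blue, D=red, E=red, F=red, G=green, H=blue. Every edge joins two different colors.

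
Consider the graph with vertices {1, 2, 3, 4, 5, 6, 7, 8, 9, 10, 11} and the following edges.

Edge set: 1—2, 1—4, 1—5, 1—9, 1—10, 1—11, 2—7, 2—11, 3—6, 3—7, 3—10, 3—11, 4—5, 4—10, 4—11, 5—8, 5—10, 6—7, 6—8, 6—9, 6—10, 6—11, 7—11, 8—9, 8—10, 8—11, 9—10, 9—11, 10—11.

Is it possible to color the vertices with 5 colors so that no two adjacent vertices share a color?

Yes

The chromatic number is 5. 6, 8, 9, 10, 11 are pairwise adjacent (a clique of size 5), so at least 5 colors are needed.
5 colors suffice: 1=green, 2=yellow, 3=yellow, 4=yellow, 5=red, 6=green, 7=blue, 8=yellow, 9=purple, 10=blue, 11=red.
That is already a proper 5-coloring.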